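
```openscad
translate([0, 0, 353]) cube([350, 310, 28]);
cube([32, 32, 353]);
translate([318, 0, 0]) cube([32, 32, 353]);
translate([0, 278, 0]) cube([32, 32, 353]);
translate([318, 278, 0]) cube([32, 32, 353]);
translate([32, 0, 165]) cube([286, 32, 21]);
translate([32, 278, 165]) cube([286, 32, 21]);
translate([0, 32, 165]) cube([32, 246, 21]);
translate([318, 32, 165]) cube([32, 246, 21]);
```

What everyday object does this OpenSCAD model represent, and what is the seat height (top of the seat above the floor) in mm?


A stool. The seat height is 381 mm.

A 350×310×28 slab at z = 353 on four corner posts — a stool. The seat top is 353 + 28 = 381 mm.


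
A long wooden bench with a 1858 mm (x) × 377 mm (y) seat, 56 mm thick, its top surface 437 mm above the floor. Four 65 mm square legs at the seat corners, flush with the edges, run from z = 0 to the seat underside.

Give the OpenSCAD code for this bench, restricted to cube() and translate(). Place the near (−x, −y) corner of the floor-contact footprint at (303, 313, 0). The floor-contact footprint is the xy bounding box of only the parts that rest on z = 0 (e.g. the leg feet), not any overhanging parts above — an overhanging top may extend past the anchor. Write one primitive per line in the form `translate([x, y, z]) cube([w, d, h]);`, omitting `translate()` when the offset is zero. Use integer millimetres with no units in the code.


translate([303, 313, 381]) cube([1858, 377, 56]);
translate([303, 313, 0]) cube([65, 65, 381]);
translate([303, 625, 0]) cube([65, 65, 381]);
translate([2096, 313, 0]) cube([65, 65, 381]);
translate([2096, 625, 0]) cube([65, 65, 381]);


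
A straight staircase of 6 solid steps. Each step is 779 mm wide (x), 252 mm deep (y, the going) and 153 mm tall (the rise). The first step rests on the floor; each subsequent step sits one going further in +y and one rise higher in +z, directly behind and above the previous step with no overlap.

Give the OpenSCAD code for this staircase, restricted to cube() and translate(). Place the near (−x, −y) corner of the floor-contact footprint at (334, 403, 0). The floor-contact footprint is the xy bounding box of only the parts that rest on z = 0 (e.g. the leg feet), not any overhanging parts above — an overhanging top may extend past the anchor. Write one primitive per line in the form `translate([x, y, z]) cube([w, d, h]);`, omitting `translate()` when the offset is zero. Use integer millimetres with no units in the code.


translate([334, 403, 0]) cube([779, 252, 153]);
translate([334, 655, 153]) cube([779, 252, 153]);
translate([334, 907, 306]) cube([779, 252, 153]);
translate([334, 1159, 459]) cube([779, 252, 153]);
translate([334, 1411, 612]) cube([779, 252, 153]);
translate([334, 1663, 765]) cube([779, 252, 153]);


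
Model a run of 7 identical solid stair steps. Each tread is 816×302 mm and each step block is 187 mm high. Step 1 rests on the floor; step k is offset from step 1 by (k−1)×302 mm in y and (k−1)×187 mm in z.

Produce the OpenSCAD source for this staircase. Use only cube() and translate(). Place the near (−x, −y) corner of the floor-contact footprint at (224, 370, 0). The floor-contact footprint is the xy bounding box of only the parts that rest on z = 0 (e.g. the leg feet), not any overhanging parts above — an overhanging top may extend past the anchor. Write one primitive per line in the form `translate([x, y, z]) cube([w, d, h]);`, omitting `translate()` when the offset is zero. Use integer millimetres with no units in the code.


translate([224, 370, 0]) cube([816, 302, 187]);
translate([224, 672, 187]) cube([816, 302, 187]);
translate([224, 974, 374]) cube([816, 302, 187]);
translate([224, 1276, 561]) cube([816, 302, 187]);
translate([224, 1578, 748]) cube([816, 302, 187]);
translate([224, 1880, 935]) cube([816, 302, 187]);
translate([224, 2182, 1122]) cube([816, 302, 187]);


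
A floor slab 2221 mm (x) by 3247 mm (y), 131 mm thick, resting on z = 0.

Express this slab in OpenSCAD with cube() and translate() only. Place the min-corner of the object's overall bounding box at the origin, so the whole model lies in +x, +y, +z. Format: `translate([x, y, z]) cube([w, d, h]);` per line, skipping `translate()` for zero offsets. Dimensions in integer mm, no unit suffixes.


cube([2221, 3247, 131]);


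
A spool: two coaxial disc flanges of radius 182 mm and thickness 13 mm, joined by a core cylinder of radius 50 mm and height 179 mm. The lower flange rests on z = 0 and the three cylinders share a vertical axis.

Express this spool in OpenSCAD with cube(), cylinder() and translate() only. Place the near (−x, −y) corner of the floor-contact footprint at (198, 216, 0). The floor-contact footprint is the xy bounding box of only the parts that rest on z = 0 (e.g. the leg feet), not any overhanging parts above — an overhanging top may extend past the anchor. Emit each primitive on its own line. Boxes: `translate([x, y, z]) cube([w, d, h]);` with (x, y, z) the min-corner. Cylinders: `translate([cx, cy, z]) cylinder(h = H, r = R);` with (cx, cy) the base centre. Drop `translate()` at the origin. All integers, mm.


translate([380, 398, 0]) cylinder(h = 13, r = 182);
translate([380, 398, 13]) cylinder(h = 179, r = 50);
translate([380, 398, 192]) cylinder(h = 13, r = 182);


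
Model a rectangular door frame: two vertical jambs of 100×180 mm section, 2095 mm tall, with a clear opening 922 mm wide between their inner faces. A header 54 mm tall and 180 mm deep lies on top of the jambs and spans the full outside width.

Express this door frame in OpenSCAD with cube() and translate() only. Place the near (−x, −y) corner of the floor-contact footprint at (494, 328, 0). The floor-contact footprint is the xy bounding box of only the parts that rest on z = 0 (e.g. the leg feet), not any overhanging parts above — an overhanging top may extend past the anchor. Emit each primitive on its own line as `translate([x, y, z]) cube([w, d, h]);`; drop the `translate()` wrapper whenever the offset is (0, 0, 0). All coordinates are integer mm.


translate([494, 328, 0]) cube([100, 180, 2095]);
translate([1516, 328, 0]) cube([100, 180, 2095]);
translate([494, 328, 2095]) cube([1122, 180, 54]);


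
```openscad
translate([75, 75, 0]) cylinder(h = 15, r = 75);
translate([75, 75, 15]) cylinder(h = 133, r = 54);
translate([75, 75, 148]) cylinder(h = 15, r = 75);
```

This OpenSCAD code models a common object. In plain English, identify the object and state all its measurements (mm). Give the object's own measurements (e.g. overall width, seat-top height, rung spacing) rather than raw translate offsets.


A spool: two coaxial disc flanges of radius 75 mm and thickness 15 mm, joined by a core cylinder of radius 54 mm and height 133 mm. The lower flange rests on z = 0 and the three cylinders share a vertical axis.


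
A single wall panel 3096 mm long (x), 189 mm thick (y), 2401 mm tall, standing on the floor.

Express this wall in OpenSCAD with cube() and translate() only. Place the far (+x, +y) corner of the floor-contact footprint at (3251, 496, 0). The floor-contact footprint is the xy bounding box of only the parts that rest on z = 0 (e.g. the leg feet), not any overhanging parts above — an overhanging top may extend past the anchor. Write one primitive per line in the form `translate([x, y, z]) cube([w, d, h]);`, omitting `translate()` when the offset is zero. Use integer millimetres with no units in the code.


translate([155, 307, 0]) cube([3096, 189, 2401]);


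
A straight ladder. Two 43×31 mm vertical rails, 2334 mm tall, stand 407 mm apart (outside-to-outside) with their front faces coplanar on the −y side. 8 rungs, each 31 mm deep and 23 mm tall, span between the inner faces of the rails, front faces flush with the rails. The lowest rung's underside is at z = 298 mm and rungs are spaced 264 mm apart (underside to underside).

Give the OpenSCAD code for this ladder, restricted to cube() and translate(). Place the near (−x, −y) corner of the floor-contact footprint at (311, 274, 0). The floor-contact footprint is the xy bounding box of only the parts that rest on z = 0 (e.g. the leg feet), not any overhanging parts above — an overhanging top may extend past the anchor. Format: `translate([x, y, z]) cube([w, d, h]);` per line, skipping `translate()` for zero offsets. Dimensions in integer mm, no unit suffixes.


// rung span = 407 - 2*43 = 321
// rung[k] z = 298 + k*264
translate([311, 274, 0]) cube([43, 31, 2334]);
translate([675, 274, 0]) cube([43, 31, 2334]);
translate([354, 274, 298]) cube([321, 31, 23]);
translate([354, 274, 562]) cube([321, 31, 23]);
translate([354, 274, 826]) cube([321, 31, 23]);
translate([354, 274, 1090]) cube([321, 31, 23]);
translate([354, 274, 1354]) cube([321, 31, 23]);
translate([354, 274, 1618]) cube([321, 31, 23]);
translate([354, 274, 1882]) cube([321, 31, 23]);
translate([354, 274, 2146]) cube([321, 31, 23]);


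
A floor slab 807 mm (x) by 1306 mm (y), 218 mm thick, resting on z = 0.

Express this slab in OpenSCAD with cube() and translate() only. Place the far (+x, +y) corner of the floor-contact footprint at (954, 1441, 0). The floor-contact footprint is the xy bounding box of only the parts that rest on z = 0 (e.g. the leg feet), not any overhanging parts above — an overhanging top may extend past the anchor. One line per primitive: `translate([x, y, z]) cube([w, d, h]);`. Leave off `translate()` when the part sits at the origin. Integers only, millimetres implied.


translate([147, 135, 0]) cube([807, 1306, 218]);


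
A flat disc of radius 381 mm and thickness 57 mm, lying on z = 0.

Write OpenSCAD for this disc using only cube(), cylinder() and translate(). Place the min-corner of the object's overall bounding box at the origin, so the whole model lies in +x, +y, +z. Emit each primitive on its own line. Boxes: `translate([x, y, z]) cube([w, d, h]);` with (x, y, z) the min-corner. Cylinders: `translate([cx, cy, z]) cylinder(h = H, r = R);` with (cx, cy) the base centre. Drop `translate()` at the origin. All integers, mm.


translate([381, 381, 0]) cylinder(h = 57, r = 381);


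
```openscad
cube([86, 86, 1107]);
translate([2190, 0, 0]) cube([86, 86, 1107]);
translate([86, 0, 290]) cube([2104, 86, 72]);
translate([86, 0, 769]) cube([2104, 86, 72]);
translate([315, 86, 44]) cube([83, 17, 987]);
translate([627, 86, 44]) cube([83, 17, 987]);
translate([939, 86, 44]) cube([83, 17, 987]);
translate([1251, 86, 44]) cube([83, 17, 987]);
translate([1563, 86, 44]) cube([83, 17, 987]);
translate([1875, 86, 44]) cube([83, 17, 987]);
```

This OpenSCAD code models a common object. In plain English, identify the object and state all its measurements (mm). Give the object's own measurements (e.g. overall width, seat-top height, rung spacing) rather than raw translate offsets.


A fence section. Two 86×86 mm posts, 1107 mm tall, stand on the floor with a clear span of 2104 mm between their inner faces. Two horizontal rails of 86×72 mm section span the gap between the posts with their undersides at z = 290 mm and z = 769 mm, flush with the posts' −y face. 6 pickets, each 83 mm wide, 17 mm thick and 987 mm tall, are fixed to the +y face of the rails with their bottoms at z = 44 mm, spaced across the span with a 229 mm gap after the −x post and between neighbouring pickets, with 232 mm left before the +x post.


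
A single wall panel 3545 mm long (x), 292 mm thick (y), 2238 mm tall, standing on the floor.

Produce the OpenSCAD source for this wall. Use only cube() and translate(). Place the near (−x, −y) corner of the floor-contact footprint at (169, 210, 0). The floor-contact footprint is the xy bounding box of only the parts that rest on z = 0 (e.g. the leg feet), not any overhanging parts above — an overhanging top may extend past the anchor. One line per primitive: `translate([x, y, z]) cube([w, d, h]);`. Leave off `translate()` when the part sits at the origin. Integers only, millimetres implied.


translate([169, 210, 0]) cube([3545, 292, 2238]);


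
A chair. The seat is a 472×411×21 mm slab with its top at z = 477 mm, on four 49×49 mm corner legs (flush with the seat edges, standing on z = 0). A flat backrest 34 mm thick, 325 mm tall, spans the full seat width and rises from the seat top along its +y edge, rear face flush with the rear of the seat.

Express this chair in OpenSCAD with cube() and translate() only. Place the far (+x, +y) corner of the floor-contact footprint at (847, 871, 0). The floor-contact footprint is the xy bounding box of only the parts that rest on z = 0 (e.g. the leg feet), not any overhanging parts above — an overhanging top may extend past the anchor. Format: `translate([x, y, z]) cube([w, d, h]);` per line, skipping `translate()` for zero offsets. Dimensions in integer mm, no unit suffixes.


translate([375, 460, 456]) cube([472, 411, 21]);
translate([375, 460, 0]) cube([49, 49, 456]);
translate([798, 460, 0]) cube([49, 49, 456]);
translate([375, 822, 0]) cube([49, 49, 456]);
translate([798, 822, 0]) cube([49, 49, 456]);
translate([375, 837, 477]) cube([472, 34, 325]);


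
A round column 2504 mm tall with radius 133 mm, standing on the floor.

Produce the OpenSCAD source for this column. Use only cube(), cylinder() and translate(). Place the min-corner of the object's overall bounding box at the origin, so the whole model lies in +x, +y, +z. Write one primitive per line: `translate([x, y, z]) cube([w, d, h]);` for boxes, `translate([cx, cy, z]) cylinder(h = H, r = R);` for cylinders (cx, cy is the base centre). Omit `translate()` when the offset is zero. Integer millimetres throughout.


translate([133, 133, 0]) cylinder(h = 2504, r = 133);


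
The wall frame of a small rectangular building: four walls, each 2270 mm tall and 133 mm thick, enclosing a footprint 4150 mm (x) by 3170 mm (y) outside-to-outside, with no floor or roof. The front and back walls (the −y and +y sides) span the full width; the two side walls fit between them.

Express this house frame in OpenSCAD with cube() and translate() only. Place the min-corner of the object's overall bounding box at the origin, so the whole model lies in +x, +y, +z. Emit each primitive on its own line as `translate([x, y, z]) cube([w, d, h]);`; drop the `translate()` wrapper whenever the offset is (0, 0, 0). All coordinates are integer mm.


cube([4150, 133, 2270]);
translate([0, 3037, 0]) cube([4150, 133, 2270]);
translate([0, 133, 0]) cube([133, 2904, 2270]);
translate([4017, 133, 0]) cube([133, 2904, 2270]);


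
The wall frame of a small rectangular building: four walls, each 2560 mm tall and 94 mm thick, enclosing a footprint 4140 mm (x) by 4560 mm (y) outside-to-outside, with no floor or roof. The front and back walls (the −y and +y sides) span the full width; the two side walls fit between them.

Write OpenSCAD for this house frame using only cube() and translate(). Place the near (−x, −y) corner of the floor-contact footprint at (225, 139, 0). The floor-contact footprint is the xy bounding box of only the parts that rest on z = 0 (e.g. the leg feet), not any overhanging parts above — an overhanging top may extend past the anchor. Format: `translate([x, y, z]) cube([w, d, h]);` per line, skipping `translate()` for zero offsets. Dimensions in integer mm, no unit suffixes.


translate([225, 139, 0]) cube([4140, 94, 2560]);
translate([225, 4605, 0]) cube([4140, 94, 2560]);
translate([225, 233, 0]) cube([94, 4372, 2560]);
translate([4271, 233, 0]) cube([94, 4372, 2560]);


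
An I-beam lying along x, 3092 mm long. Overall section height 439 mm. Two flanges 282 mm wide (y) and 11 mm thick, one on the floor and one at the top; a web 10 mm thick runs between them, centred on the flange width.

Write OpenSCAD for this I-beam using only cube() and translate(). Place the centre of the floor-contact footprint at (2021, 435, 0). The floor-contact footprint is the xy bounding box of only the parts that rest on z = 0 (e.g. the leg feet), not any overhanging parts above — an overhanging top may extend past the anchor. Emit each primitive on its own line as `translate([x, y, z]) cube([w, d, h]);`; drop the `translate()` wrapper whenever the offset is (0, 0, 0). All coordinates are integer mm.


translate([475, 294, 0]) cube([3092, 282, 11]);
translate([475, 430, 11]) cube([3092, 10, 417]);
translate([475, 294, 428]) cube([3092, 282, 11]);


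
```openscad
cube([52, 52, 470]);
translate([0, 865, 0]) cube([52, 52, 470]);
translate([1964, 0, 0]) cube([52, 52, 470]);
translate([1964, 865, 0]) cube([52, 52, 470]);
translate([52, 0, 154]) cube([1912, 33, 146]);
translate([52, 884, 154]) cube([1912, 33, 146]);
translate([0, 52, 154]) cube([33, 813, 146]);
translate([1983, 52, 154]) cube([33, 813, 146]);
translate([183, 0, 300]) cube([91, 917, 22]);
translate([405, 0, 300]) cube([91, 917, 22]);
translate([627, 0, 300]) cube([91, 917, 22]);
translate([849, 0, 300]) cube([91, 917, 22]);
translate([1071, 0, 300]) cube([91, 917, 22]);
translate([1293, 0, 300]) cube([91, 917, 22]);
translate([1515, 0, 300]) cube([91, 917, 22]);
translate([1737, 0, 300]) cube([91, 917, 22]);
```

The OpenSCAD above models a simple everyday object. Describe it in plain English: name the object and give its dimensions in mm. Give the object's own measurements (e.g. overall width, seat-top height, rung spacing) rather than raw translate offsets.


A bed frame 2016 mm long (x) by 917 mm wide (y). Four 52×52 mm corner posts, 470 mm tall, at the corners of the footprint. Four rails of 33 mm thickness and 146 mm height run between adjacent posts with their undersides at z = 154 mm, their outer faces flush with the outside of the frame (the two x-running rails run between the posts' inner faces; the two y-running rails run between the posts' inner faces). 8 slats, each 91 mm wide (x) and 22 mm thick, lie across the top of the two x-running rails, running the full 917 mm width of the frame in y; along x they sit between the end posts with a 131 mm gap after the −x posts and between neighbouring slats, leaving 136 mm before the +x posts.


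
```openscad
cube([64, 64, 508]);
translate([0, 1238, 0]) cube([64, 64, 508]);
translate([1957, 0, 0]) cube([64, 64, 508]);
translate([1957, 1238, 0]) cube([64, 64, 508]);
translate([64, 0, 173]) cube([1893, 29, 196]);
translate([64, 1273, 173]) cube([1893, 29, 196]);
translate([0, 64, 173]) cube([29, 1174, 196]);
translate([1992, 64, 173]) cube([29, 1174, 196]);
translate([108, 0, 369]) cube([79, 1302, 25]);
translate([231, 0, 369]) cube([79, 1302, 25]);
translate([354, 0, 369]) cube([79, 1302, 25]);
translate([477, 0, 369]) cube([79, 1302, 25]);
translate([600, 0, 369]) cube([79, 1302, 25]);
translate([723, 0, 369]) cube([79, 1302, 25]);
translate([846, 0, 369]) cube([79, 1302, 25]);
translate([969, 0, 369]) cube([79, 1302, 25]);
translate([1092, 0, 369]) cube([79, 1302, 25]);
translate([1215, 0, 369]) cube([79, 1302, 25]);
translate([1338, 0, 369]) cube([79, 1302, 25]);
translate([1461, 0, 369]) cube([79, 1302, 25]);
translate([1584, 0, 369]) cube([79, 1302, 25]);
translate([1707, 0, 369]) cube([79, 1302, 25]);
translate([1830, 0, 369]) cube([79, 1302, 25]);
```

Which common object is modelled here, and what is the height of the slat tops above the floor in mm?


A bed frame. The slat-top height is 394 mm.

Four posts, four rails, and a row of slats — a bed frame. Slats sit on the rails at z = 173 + 196 = 369; with slat thickness 25, the top is 394 mm.


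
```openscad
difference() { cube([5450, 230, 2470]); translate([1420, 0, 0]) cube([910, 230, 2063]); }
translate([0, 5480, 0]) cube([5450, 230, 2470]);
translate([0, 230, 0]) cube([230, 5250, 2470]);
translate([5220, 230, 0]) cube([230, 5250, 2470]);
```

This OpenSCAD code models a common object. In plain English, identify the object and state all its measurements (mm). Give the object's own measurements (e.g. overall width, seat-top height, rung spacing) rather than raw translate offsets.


A single room: four walls, each 2470 mm tall and 230 mm thick, enclosing an outside footprint 5450×5710 mm (x × y), no floor or roof. The front and back walls (−y and +y sides) run the full x-width; the side walls fit between their inner faces. A door opening 910 mm wide and 2063 mm tall is cut through the front wall from the floor up, its −x edge 1420 mm from the wall's −x end.


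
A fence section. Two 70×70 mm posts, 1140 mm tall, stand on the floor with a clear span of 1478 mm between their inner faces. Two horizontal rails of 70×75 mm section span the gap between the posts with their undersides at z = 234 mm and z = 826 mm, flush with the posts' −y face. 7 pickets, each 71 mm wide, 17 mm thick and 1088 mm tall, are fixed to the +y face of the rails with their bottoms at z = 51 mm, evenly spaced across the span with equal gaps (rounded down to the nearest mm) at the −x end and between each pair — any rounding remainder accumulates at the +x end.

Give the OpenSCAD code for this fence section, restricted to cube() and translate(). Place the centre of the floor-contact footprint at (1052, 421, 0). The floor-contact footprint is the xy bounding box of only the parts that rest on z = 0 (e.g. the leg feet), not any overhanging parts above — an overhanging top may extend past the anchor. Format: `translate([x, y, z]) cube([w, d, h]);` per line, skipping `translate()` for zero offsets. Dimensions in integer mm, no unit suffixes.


translate([243, 386, 0]) cube([70, 70, 1140]);
translate([1791, 386, 0]) cube([70, 70, 1140]);
translate([313, 386, 234]) cube([1478, 70, 75]);
translate([313, 386, 826]) cube([1478, 70, 75]);
translate([435, 456, 51]) cube([71, 17, 1088]);
translate([628, 456, 51]) cube([71, 17, 1088]);
translate([821, 456, 51]) cube([71, 17, 1088]);
translate([1014, 456, 51]) cube([71, 17, 1088]);
translate([1207, 456, 51]) cube([71, 17, 1088]);
translate([1400, 456, 51]) cube([71, 17, 1088]);
translate([1593, 456, 51]) cube([71, 17, 1088]);


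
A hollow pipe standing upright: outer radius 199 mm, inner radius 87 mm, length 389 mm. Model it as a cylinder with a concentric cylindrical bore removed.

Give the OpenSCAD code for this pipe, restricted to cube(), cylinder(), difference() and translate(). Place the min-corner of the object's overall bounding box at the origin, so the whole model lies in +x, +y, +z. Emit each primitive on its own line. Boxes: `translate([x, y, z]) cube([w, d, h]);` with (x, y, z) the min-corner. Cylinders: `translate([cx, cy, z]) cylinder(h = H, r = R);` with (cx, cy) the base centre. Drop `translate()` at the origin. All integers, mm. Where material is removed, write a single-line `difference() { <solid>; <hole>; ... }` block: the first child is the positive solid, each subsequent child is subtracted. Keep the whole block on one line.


difference() { translate([199, 199, 0]) cylinder(h = 389, r = 199); translate([199, 199, 0]) cylinder(h = 389, r = 87); }


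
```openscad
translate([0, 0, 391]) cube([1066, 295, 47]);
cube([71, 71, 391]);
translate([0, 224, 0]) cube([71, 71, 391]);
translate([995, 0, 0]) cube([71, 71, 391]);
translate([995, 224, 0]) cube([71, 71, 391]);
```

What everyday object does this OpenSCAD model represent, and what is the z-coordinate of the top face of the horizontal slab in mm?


A bench. The seat-top height is 438 mm.

A long slab on four corner posts — a bench. The slab sits at z = 391 with thickness 47, so the top is 391 + 47 = 438 mm.


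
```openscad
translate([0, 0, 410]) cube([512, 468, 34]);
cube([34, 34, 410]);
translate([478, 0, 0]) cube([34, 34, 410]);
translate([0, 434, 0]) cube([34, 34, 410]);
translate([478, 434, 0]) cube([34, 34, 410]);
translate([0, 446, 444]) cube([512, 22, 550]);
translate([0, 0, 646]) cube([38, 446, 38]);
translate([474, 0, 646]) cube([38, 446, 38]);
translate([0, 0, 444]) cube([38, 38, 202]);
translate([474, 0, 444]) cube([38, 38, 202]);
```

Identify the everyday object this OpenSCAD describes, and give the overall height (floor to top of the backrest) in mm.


A chair. The overall height is 994 mm.

A slab on four corner posts with a tall panel at the back — a chair. The seat slab sits at z = 410 with thickness 34, and the 550 mm backrest starts at the seat top, so the overall height is 410 + 34 + 550 = 994 mm.


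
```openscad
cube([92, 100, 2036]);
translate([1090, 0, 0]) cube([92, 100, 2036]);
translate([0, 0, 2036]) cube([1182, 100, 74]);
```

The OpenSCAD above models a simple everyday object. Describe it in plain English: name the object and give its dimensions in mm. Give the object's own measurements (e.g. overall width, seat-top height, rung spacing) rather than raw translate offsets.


A door frame. The clear opening is 998 mm wide and 2036 mm high. Two 92 mm wide jambs, 100 mm deep, stand either side of the opening from the floor to the top of the opening. A 74 mm thick head sits across the top of both jambs, spanning the full outside width of the frame.


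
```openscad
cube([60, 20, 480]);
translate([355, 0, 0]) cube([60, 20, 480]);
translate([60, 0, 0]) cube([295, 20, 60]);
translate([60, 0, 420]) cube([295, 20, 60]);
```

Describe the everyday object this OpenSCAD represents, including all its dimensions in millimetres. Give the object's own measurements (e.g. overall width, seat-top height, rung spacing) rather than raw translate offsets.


A rectangular picture frame lying in the x–z plane (depth along y). The opening is 295 mm wide (x) by 360 mm tall (z), surrounded by a border 60 mm wide on all four sides. The frame is 20 mm deep and is made of two full-height vertical stiles with two horizontal rails fitted between them.


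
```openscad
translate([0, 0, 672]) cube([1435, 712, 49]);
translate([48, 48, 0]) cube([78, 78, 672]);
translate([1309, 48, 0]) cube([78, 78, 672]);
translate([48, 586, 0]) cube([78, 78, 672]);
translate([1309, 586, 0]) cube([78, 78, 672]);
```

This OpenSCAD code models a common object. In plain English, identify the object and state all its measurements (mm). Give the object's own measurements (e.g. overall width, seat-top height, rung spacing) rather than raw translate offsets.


A rectangular dining table. The top is 1435×712×49 mm with its upper surface at z = 721 mm. It stands on four 78×78 mm square legs, each inset 48 mm from the nearest pair of top edges, running from the floor to the underside of the top.


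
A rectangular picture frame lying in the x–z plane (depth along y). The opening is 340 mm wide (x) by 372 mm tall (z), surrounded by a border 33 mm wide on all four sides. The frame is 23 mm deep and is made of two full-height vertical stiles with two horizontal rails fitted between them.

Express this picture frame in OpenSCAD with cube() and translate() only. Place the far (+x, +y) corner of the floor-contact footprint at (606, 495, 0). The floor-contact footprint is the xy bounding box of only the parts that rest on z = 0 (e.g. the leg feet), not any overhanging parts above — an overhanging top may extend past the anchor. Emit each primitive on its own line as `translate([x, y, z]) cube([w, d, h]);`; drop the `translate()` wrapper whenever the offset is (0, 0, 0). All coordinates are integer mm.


translate([200, 472, 0]) cube([33, 23, 438]);
translate([573, 472, 0]) cube([33, 23, 438]);
translate([233, 472, 0]) cube([340, 23, 33]);
translate([233, 472, 405]) cube([340, 23, 33]);


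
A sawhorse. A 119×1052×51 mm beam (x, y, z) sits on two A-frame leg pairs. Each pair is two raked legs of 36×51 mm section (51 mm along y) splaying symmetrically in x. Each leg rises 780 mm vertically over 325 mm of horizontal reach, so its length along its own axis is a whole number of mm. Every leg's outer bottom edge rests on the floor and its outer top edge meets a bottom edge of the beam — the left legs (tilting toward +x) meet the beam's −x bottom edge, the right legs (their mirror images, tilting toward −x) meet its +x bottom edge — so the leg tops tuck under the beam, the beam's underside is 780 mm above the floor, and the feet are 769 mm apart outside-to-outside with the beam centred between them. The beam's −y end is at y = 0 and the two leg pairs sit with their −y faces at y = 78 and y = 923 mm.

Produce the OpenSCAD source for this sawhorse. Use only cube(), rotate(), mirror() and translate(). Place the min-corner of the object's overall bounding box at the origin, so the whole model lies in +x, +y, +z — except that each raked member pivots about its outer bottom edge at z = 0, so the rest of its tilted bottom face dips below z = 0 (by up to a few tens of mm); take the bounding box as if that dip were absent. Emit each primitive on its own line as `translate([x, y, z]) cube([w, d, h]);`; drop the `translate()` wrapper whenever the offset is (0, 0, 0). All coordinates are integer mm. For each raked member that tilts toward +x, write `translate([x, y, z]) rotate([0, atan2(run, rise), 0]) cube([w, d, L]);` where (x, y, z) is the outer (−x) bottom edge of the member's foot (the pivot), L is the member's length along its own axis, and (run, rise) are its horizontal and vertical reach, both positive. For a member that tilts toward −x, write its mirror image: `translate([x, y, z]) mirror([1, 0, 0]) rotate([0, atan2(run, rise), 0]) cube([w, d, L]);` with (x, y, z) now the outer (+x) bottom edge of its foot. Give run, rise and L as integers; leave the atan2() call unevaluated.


translate([325, 0, 780]) cube([119, 1052, 51]);
translate([0, 78, 0]) rotate([0, atan2(325, 780), 0]) cube([36, 51, 845]);
translate([769, 78, 0]) mirror([1, 0, 0]) rotate([0, atan2(325, 780), 0]) cube([36, 51, 845]);
translate([0, 923, 0]) rotate([0, atan2(325, 780), 0]) cube([36, 51, 845]);
translate([769, 923, 0]) mirror([1, 0, 0]) rotate([0, atan2(325, 780), 0]) cube([36, 51, 845]);


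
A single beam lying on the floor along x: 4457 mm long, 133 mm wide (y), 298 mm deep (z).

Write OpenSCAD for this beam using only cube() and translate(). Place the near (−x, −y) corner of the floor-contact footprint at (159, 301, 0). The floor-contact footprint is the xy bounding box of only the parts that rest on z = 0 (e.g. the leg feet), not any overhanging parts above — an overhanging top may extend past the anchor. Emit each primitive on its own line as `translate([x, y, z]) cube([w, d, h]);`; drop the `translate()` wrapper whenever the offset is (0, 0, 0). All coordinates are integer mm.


translate([159, 301, 0]) cube([4457, 133, 298]);


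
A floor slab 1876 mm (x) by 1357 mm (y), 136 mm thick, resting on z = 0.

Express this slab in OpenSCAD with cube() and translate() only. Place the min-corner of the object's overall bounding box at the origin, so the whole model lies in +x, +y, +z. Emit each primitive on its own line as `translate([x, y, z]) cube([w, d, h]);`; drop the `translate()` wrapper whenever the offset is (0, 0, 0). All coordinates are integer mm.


cube([1876, 1357, 136]);


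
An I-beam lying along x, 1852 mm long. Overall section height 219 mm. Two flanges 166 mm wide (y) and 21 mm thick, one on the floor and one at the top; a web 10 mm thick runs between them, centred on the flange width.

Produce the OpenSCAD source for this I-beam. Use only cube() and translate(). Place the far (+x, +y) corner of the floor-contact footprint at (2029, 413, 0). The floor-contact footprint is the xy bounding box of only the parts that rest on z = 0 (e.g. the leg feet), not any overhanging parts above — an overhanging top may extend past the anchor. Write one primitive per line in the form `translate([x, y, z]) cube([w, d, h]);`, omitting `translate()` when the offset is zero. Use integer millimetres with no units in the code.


translate([177, 247, 0]) cube([1852, 166, 21]);
translate([177, 325, 21]) cube([1852, 10, 177]);
translate([177, 247, 198]) cube([1852, 166, 21]);


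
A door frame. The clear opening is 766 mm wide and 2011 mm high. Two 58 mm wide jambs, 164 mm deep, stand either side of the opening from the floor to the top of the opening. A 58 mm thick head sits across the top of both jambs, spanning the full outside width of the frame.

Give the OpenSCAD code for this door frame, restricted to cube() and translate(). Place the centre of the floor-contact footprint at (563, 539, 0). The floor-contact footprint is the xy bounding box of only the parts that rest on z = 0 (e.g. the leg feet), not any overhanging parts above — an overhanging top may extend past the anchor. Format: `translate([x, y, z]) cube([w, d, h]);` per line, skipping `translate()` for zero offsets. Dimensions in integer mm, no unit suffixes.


translate([122, 457, 0]) cube([58, 164, 2011]);
translate([946, 457, 0]) cube([58, 164, 2011]);
translate([122, 457, 2011]) cube([882, 164, 58]);


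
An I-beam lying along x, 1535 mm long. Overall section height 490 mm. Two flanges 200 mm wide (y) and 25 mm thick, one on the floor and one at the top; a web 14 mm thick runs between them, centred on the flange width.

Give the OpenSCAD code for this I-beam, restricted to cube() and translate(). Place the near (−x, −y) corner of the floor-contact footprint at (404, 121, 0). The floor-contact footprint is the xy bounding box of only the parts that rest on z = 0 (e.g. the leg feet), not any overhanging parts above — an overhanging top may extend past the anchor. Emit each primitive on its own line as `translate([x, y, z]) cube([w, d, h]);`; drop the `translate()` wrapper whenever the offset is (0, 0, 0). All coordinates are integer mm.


translate([404, 121, 0]) cube([1535, 200, 25]);
translate([404, 214, 25]) cube([1535, 14, 440]);
translate([404, 121, 465]) cube([1535, 200, 25]);


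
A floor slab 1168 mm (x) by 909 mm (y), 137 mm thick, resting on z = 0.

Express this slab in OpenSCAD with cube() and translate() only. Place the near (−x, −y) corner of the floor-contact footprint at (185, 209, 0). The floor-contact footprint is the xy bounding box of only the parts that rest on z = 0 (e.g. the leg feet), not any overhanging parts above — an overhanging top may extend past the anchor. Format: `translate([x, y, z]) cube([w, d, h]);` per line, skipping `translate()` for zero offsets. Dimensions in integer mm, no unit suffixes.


translate([185, 209, 0]) cube([1168, 909, 137]);


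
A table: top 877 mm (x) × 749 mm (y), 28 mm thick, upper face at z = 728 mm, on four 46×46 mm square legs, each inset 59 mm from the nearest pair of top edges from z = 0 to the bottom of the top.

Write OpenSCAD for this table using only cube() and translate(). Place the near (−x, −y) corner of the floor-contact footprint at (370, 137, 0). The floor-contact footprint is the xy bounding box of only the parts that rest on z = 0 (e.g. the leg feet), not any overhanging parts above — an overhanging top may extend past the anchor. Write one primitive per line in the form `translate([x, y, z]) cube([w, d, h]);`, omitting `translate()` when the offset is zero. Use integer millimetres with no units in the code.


translate([311, 78, 700]) cube([877, 749, 28]);
translate([370, 137, 0]) cube([46, 46, 700]);
translate([1083, 137, 0]) cube([46, 46, 700]);
translate([370, 722, 0]) cube([46, 46, 700]);
translate([1083, 722, 0]) cube([46, 46, 700]);


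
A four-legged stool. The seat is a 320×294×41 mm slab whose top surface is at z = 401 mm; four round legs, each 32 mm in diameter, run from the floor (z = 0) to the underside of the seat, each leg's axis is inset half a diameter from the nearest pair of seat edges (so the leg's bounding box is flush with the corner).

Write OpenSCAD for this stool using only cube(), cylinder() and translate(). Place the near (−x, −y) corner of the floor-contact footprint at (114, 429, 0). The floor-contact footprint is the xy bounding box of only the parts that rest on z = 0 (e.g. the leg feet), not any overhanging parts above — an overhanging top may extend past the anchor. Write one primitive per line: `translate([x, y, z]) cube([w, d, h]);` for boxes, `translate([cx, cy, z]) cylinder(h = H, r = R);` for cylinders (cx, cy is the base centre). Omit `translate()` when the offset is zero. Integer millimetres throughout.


// leg_h = 401 - 41 = 360
translate([114, 429, 360]) cube([320, 294, 41]);
translate([130, 445, 0]) cylinder(h = 360, r = 16);
translate([418, 445, 0]) cylinder(h = 360, r = 16);
translate([130, 707, 0]) cylinder(h = 360, r = 16);
translate([418, 707, 0]) cylinder(h = 360, r = 16);


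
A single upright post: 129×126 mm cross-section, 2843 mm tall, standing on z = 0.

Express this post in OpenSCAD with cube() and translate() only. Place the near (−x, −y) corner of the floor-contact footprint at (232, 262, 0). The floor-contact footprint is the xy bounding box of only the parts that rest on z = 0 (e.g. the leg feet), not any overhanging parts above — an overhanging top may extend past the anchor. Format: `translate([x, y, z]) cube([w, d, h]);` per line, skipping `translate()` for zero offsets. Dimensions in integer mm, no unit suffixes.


translate([232, 262, 0]) cube([129, 126, 2843]);


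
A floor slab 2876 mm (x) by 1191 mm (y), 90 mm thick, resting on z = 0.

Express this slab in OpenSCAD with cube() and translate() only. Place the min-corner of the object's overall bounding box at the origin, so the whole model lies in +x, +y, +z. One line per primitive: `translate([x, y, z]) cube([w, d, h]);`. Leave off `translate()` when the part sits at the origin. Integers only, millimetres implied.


cube([2876, 1191, 90]);


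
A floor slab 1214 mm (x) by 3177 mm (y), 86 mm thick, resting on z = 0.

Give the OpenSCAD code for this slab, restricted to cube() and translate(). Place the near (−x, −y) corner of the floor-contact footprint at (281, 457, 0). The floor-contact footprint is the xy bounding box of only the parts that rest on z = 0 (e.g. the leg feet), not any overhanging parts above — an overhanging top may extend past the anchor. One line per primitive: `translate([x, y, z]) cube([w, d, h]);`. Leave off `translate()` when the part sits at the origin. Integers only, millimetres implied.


translate([281, 457, 0]) cube([1214, 3177, 86]);


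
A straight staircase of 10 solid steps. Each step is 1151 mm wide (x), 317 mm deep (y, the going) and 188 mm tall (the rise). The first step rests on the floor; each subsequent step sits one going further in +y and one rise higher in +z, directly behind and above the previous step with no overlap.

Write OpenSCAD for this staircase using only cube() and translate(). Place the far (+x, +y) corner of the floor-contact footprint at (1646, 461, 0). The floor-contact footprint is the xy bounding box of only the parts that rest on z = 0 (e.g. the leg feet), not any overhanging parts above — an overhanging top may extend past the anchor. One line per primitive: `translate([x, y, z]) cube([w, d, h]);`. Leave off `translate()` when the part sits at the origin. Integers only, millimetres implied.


translate([495, 144, 0]) cube([1151, 317, 188]);
translate([495, 461, 188]) cube([1151, 317, 188]);
translate([495, 778, 376]) cube([1151, 317, 188]);
translate([495, 1095, 564]) cube([1151, 317, 188]);
translate([495, 1412, 752]) cube([1151, 317, 188]);
translate([495, 1729, 940]) cube([1151, 317, 188]);
translate([495, 2046, 1128]) cube([1151, 317, 188]);
translate([495, 2363, 1316]) cube([1151, 317, 188]);
translate([495, 2680, 1504]) cube([1151, 317, 188]);
translate([495, 2997, 1692]) cube([1151, 317, 188]);


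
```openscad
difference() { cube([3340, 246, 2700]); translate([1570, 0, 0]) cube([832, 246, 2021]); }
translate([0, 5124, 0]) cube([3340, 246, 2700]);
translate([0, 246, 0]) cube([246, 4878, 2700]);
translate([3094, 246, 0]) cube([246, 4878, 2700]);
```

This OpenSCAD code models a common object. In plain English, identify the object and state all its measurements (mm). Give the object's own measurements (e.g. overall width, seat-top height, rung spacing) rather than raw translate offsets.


A single room: four walls, each 2700 mm tall and 246 mm thick, enclosing an outside footprint 3340×5370 mm (x × y), no floor or roof. The front and back walls (−y and +y sides) run the full x-width; the side walls fit between their inner faces. A door opening 832 mm wide and 2021 mm tall is cut through the front wall from the floor up, its −x edge 1570 mm from the wall's −x end.
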